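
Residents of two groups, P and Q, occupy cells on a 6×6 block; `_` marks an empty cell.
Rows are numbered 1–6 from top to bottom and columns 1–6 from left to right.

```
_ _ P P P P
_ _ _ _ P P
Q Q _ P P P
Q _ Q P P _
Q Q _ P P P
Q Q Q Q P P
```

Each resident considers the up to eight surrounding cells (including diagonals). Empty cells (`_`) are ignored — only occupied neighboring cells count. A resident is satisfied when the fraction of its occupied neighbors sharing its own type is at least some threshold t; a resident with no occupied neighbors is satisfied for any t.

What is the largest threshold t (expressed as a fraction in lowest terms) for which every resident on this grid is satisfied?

1/4

Row 1: (1,3)P 1/1 · (1,4)P 3/3 · (1,5)P 4/4 · (1,6)P 3/3
Row 2: (2,5)P 7/7 · (2,6)P 5/5
Row 3: (3,1)Q 2/2 · (3,2)Q 3/3 · (3,4)P 4/5 · (3,5)P 6/6 · (3,6)P 4/4
Row 4: (4,1)Q 4/4 · (4,3)Q 2/5 · (4,4)P 5/6 · (4,5)P 7/7
Row 5: (5,1)Q 4/4 · (5,2)Q 6/6 · (5,4)P 4/7 · (5,5)P 6/7 · (5,6)P 4/4
Row 6: (6,1)Q 3/3 · (6,2)Q 4/4 · (6,3)Q 3/4 · (6,4)Q 1/4 · (6,5)P 4/5 · (6,6)P 3/3
The smallest same-type fraction is 1/4 at (6,4), which reduces to 1/4. Any threshold above that leaves this resident unsatisfied.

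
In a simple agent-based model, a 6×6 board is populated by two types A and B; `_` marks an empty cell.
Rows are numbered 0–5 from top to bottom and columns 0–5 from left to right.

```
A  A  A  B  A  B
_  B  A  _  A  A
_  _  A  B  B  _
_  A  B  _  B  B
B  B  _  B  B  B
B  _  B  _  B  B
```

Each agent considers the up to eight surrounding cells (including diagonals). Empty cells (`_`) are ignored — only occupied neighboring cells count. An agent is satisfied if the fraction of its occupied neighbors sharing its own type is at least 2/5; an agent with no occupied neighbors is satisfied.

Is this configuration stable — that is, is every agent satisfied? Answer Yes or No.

Row 0: (0,0)A 1/2 satisfied · (0,1)A 3/4 satisfied · (0,2)A 2/4 satisfied · (0,3)B 0/4 not · (0,4)A 2/4 satisfied · (0,5)B 0/3 not
Row 1: (1,1)B 0/5 not · (1,2)A 3/6 satisfied · (1,4)A 2/6 not · (1,5)A 2/4 satisfied
Row 2: (2,2)A 2/5 satisfied · (2,3)B 3/6 satisfied · (2,4)B 3/5 satisfied
Row 3: (3,1)A 1/4 not · (3,2)B 3/5 satisfied · (3,4)B 6/6 satisfied · (3,5)B 4/4 satisfied
Row 4: (4,0)B 2/3 satisfied · (4,1)B 4/5 satisfied · (4,3)B 5/5 satisfied · (4,4)B 6/6 satisfied · (4,5)B 5/5 satisfied
Row 5: (5,0)B 2/2 satisfied · (5,2)B 2/2 satisfied · (5,4)B 4/4 satisfied · (5,5)B 3/3 satisfied
For instance (0,3) has only 0/4 same-type neighbors, below 2/5.

No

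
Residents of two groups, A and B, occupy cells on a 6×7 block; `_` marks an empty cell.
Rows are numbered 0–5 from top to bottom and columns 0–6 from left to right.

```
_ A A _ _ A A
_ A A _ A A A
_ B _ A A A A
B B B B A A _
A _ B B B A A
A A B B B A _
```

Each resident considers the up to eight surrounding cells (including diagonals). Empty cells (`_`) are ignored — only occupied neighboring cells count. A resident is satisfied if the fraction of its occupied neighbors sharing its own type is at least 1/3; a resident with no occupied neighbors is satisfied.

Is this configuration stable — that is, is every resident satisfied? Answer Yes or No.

(0,1)A 3/3 ok
(0,2)A 3/3 ok
(0,5)A 4/4 ok
(0,6)A 3/3 ok
(1,1)A 3/4 ok
(1,2)A 4/5 ok
(1,4)A 5/5 ok
(1,5)A 7/7 ok
(1,6)A 5/5 ok
(2,1)B 3/5 ok
(2,3)A 4/6 ok
(2,4)A 6/7 ok
(2,5)A 7/7 ok
(2,6)A 4/4 ok
(3,0)B 2/3 ok
(3,1)B 4/5 ok
(3,2)B 5/6 ok
(3,3)B 4/7 ok
(3,4)A 5/8 ok
(3,5)A 6/7 ok
(4,0)A 2/4 ok
(4,2)B 6/7 ok
(4,3)B 7/8 ok
(4,4)B 4/8 ok
(4,5)A 4/6 ok
(4,6)A 3/3 ok
(5,0)A 2/2 ok
(5,1)A 2/4 ok
(5,2)B 3/4 ok
(5,3)B 5/5 ok
(5,4)B 3/5 ok
(5,5)A 2/4 ok
All meet the threshold, so the configuration is stable.

Yes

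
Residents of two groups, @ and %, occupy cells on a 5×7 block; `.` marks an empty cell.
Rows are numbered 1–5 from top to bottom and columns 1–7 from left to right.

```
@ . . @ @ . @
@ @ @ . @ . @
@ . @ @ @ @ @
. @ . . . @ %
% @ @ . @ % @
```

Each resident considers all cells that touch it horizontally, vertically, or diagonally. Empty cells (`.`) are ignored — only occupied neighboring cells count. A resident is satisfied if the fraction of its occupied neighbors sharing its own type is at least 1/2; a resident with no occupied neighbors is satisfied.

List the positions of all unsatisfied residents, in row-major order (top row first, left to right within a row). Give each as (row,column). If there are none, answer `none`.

(4,7), (5,1), (5,6), (5,7)

(1,1)@ 2/2 ✓
(1,4)@ 3/3 ✓
(1,5)@ 2/2 ✓
(1,7)@ 1/1 ✓
(2,1)@ 3/3 ✓
(2,2)@ 5/5 ✓
(2,3)@ 4/4 ✓
(2,5)@ 5/5 ✓
(2,7)@ 3/3 ✓
(3,1)@ 3/3 ✓
(3,3)@ 4/4 ✓
(3,4)@ 4/4 ✓
(3,5)@ 4/4 ✓
(3,6)@ 5/6 ✓
(3,7)@ 3/4 ✓
(4,2)@ 4/5 ✓
(4,6)@ 5/7 ✓
(4,7)% 1/5 ✗
(5,1)% 0/2 ✗
(5,2)@ 2/3 ✓
(5,3)@ 2/2 ✓
(5,5)@ 1/2 ✓
(5,6)% 1/4 ✗
(5,7)@ 1/3 ✗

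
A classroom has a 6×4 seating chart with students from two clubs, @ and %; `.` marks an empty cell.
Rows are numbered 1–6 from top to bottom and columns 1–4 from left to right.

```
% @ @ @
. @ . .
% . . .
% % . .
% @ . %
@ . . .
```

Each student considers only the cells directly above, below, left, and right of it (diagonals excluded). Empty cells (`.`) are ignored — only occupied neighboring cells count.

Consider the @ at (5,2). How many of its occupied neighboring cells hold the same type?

0

Occupied neighbors of (5,2): (4,2)=%, (5,1)=%.
Same type (@): 0 of 2.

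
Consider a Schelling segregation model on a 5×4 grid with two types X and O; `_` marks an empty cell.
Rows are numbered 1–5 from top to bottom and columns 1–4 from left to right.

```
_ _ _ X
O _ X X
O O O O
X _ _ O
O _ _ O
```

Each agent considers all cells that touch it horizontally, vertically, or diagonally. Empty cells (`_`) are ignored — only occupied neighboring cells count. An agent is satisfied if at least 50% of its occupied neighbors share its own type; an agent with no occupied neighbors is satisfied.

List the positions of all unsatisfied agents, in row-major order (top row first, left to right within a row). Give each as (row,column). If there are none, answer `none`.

Row 1: (1,4)X 2/2 ✓
Row 2: (2,1)O 2/2 ✓ · (2,3)X 2/5 ✗ · (2,4)X 2/4 ✓
Row 3: (3,1)O 2/3 ✓ · (3,2)O 3/5 ✓ · (3,3)O 3/5 ✓ · (3,4)O 2/4 ✓
Row 4: (4,1)X 0/3 ✗ · (4,4)O 3/3 ✓
Row 5: (5,1)O 0/1 ✗ · (5,4)O 1/1 ✓

(2,3), (4,1), (5,1)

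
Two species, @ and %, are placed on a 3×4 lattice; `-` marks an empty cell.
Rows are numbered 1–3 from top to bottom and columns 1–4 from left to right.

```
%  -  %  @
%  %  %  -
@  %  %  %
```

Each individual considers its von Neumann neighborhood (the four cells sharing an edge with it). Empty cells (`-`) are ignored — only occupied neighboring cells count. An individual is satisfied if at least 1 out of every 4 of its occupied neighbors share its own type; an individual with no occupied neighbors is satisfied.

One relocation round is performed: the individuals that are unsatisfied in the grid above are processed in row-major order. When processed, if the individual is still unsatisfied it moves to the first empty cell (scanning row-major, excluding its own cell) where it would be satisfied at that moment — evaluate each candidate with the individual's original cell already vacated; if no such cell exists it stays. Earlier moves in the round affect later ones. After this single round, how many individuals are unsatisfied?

0

Initially unsatisfied (in order): (1,4), (3,1).
  (1,4): no empty cell satisfies it; stays.
  (3,1) → (2,4).
Resulting grid:
% - % @
% % % @
- % % %
All satisfied now.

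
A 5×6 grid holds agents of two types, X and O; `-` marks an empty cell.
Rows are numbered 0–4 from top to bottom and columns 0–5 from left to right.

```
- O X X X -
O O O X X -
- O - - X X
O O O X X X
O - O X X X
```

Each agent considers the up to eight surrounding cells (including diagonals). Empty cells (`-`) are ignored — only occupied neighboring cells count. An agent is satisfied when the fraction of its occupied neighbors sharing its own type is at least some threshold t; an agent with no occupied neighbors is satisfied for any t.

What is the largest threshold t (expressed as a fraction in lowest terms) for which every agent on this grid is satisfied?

2/5

Row 0: (0,1)O 3/4 · (0,2)X 2/5 · (0,3)X 4/5 · (0,4)X 3/3
Row 1: (1,0)O 3/3 · (1,1)O 4/5 · (1,2)O 3/6 · (1,3)X 5/6 · (1,4)X 5/5
Row 2: (2,1)O 6/6 · (2,4)X 6/6 · (2,5)X 4/4
Row 3: (3,0)O 3/3 · (3,1)O 5/5 · (3,2)O 3/5 · (3,3)X 4/6 · (3,4)X 7/7 · (3,5)X 5/5
Row 4: (4,0)O 2/2 · (4,2)O 2/4 · (4,3)X 3/5 · (4,4)X 5/5 · (4,5)X 3/3
The smallest same-type fraction is 2/5 at (0,2), which reduces to 2/5. Any threshold above that leaves this agent unsatisfied.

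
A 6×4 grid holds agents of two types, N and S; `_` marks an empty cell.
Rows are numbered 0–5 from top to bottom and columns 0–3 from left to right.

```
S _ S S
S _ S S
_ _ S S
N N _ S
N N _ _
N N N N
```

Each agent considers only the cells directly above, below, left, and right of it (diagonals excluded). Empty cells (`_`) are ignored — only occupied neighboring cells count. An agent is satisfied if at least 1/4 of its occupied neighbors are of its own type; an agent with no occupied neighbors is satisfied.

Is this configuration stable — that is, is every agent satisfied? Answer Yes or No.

Row 0: (0,0)S 1/1 ok · (0,2)S 2/2 ok · (0,3)S 2/2 ok
Row 1: (1,0)S 1/1 ok · (1,2)S 3/3 ok · (1,3)S 3/3 ok
Row 2: (2,2)S 2/2 ok · (2,3)S 3/3 ok
Row 3: (3,0)N 2/2 ok · (3,1)N 2/2 ok · (3,3)S 1/1 ok
Row 4: (4,0)N 3/3 ok · (4,1)N 3/3 ok
Row 5: (5,0)N 2/2 ok · (5,1)N 3/3 ok · (5,2)N 2/2 ok · (5,3)N 1/1 ok
All meet the threshold, so the configuration is stable.

Yes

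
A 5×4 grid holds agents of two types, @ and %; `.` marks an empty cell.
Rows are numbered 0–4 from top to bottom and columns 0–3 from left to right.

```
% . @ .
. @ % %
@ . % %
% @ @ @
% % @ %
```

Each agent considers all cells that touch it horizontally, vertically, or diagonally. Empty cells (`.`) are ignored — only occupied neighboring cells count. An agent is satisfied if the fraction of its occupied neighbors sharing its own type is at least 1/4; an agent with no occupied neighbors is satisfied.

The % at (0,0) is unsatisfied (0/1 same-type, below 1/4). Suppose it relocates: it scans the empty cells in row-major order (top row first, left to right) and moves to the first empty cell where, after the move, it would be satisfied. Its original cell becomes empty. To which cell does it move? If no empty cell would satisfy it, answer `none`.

Vacating (0,0). Empty cells in order:
  (0,1): 1/3 same-type → satisfied — stop here.

(0,1)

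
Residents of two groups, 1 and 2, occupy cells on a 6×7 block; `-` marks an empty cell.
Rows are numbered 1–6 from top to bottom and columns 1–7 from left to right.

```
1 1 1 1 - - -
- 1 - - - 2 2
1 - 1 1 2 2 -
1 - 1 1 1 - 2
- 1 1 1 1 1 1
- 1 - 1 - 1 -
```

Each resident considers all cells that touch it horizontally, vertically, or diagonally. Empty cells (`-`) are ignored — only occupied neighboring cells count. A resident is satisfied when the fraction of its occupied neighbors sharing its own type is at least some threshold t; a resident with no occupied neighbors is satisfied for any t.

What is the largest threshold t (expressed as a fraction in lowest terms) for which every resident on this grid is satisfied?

1/3

Row 1: (1,1)1 2/2 · (1,2)1 3/3 · (1,3)1 3/3 · (1,4)1 1/1
Row 2: (2,2)1 5/5 · (2,6)2 3/3 · (2,7)2 2/2
Row 3: (3,1)1 2/2 · (3,3)1 4/4 · (3,4)1 4/5 · (3,5)2 2/5 · (3,6)2 4/5
Row 4: (4,1)1 2/2 · (4,3)1 6/6 · (4,4)1 7/8 · (4,5)1 5/7 · (4,7)2 1/3
Row 5: (5,2)1 4/4 · (5,3)1 6/6 · (5,4)1 6/6 · (5,5)1 6/6 · (5,6)1 4/5 · (5,7)1 2/3
Row 6: (6,2)1 2/2 · (6,4)1 3/3 · (6,6)1 3/3
The smallest same-type fraction is 1/3 at (4,7), which reduces to 1/3. Any threshold above that leaves this resident unsatisfied.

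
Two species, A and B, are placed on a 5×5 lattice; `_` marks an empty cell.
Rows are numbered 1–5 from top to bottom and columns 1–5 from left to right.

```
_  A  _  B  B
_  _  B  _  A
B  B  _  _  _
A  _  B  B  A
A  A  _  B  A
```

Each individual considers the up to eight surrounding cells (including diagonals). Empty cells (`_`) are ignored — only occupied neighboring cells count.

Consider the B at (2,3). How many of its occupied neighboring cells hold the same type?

2

Occupied neighbors of (2,3): (1,2)=A, (1,4)=B, (3,2)=B.
Same type (B): 2 of 3.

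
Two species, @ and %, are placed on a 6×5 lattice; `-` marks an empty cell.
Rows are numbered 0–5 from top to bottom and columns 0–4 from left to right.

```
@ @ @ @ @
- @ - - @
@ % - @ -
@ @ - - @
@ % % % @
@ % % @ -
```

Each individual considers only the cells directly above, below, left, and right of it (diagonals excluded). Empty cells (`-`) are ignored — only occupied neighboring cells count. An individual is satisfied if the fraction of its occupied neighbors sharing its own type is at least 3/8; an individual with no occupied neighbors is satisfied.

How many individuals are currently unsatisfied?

4

(0,0)@ 1/1 ✓
(0,1)@ 3/3 ✓
(0,2)@ 2/2 ✓
(0,3)@ 2/2 ✓
(0,4)@ 2/2 ✓
(1,1)@ 1/2 ✓
(1,4)@ 1/1 ✓
(2,0)@ 1/2 ✓
(2,1)% 0/3 ✗
(2,3)@ 0/0 ✓
(3,0)@ 3/3 ✓
(3,1)@ 1/3 ✗
(3,4)@ 1/1 ✓
(4,0)@ 2/3 ✓
(4,1)% 2/4 ✓
(4,2)% 3/3 ✓
(4,3)% 1/3 ✗
(4,4)@ 1/2 ✓
(5,0)@ 1/2 ✓
(5,1)% 2/3 ✓
(5,2)% 2/3 ✓
(5,3)@ 0/2 ✗
Unsatisfied: (2,1), (3,1), (4,3), (5,3) — 4 in total.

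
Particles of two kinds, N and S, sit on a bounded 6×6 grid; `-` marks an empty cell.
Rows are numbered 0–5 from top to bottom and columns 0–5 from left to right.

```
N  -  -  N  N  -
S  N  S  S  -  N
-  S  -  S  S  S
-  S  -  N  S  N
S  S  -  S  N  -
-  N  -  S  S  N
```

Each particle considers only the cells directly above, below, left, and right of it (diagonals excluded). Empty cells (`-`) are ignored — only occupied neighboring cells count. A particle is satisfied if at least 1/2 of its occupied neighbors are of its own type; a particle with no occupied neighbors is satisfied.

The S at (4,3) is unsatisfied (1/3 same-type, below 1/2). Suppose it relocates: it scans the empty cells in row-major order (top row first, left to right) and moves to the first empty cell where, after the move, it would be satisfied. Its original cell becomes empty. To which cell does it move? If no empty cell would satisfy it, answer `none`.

(0,2)

Vacating (4,3). Empty cells in order:
  (0,1): 0/2 same-type → still unsatisfied.
  (0,2): 1/2 same-type → satisfied — stop here.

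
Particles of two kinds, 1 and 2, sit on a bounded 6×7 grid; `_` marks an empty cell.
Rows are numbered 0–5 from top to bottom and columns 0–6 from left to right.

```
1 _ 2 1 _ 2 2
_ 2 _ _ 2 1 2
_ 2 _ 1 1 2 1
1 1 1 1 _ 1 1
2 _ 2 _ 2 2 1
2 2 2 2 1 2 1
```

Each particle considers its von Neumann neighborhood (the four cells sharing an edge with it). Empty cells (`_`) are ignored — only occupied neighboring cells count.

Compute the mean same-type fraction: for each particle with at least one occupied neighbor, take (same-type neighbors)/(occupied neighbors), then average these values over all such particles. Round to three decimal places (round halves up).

0.522

Row 0: (0,0)1 — no occupied neighbors · (0,2)2 0/1 · (0,3)1 0/1 · (0,5)2 1/2 · (0,6)2 2/2
Row 1: (1,1)2 1/1 · (1,4)2 0/2 · (1,5)1 0/4 · (1,6)2 1/3
Row 2: (2,1)2 1/2 · (2,3)1 2/2 · (2,4)1 1/3 · (2,5)2 0/4 · (2,6)1 1/3
Row 3: (3,0)1 1/2 · (3,1)1 2/3 · (3,2)1 2/3 · (3,3)1 2/2 · (3,5)1 1/3 · (3,6)1 3/3
Row 4: (4,0)2 1/2 · (4,2)2 1/2 · (4,4)2 1/2 · (4,5)2 2/4 · (4,6)1 2/3
Row 5: (5,0)2 2/2 · (5,1)2 2/2 · (5,2)2 3/3 · (5,3)2 1/2 · (5,4)1 0/3 · (5,5)2 1/3 · (5,6)1 1/2
Sum over 31 particles: 0/1 + 0/1 + 1/2 + 2/2 + 1/1 + 0/2 + 0/4 + 1/3 + 1/2 + 2/2 + 1/3 + 0/4 + 1/3 + 1/2 + 2/3 + 2/3 + 2/2 + 1/3 + 3/3 + 1/2 + 1/2 + 1/2 + 2/4 + 2/3 + 2/2 + 2/2 + 3/3 + 1/2 + 0/3 + 1/3 + 1/2 = 97/6; mean = 97/6 ÷ 31 = 97/186 = 0.521505… → 0.522.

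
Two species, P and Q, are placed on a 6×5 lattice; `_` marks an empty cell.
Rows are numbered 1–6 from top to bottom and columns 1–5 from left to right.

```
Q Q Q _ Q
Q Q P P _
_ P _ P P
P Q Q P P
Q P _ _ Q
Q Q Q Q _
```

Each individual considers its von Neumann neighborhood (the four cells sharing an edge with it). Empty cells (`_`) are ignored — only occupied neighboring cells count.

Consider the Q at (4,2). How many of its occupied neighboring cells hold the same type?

1

Occupied neighbors of (4,2): (3,2)=P, (5,2)=P, (4,1)=P, (4,3)=Q.
Same type (Q): 1 of 4.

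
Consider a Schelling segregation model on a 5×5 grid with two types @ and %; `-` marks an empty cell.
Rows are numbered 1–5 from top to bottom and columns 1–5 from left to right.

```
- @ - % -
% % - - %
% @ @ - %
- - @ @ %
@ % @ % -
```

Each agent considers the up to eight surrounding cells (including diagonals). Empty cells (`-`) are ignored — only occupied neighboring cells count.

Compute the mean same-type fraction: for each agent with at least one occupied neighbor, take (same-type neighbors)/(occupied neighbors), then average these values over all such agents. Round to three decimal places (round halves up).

Row 1: (1,2)@ 0/2 · (1,4)% 1/1
Row 2: (2,1)% 2/4 · (2,2)% 2/5 · (2,5)% 2/2
Row 3: (3,1)% 2/3 · (3,2)@ 2/5 · (3,3)@ 3/4 · (3,5)% 2/3
Row 4: (4,3)@ 4/6 · (4,4)@ 3/6 · (4,5)% 2/3
Row 5: (5,1)@ 0/1 · (5,2)% 0/3 · (5,3)@ 2/4 · (5,4)% 1/4
Sum over 16 agents: 0/2 + 1/1 + 2/4 + 2/5 + 2/2 + 2/3 + 2/5 + 3/4 + 2/3 + 4/6 + 3/6 + 2/3 + 0/1 + 0/3 + 2/4 + 1/4 = 239/30; mean = 239/30 ÷ 16 = 239/480 = 0.497916… → 0.498.

0.498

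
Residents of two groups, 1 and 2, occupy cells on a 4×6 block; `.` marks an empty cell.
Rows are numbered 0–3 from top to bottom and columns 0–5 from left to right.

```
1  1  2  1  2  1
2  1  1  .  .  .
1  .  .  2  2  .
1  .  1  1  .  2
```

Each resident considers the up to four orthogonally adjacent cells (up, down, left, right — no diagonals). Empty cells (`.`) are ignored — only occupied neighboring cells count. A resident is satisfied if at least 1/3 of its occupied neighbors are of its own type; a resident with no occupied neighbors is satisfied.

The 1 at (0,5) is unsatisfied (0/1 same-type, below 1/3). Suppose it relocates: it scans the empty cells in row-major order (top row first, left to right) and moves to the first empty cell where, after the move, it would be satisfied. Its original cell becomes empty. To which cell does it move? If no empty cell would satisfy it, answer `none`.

(1,3)

Vacating (0,5). Empty cells in order:
  (1,3): 2/3 same-type → satisfied — stop here.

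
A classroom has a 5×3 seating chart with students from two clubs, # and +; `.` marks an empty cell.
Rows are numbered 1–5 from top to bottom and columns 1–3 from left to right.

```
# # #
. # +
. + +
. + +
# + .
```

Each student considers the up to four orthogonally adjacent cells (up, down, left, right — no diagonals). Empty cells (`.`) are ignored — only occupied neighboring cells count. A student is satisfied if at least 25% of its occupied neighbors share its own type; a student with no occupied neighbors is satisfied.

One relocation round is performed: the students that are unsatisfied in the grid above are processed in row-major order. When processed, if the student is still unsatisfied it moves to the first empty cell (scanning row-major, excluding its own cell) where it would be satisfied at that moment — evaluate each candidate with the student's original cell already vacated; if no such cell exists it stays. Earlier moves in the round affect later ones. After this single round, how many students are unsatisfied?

Initially unsatisfied (in order): (5,1).
  (5,1) → (2,1).
Resulting grid:
# # #
# # +
. + +
. + +
. + .
All satisfied now.

0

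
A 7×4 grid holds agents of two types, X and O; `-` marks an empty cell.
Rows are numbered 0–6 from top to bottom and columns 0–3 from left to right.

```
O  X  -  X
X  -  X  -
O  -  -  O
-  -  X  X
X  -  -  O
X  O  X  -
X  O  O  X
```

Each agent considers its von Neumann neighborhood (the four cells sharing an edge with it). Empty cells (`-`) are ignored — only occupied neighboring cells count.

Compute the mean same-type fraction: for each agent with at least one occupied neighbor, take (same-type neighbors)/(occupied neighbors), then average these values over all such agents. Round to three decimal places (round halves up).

(0,0)O 0/2
(0,1)X 0/1
(0,3)X — no occupied neighbors
(1,0)X 0/2
(1,2)X — no occupied neighbors
(2,0)O 0/1
(2,3)O 0/1
(3,2)X 1/1
(3,3)X 1/3
(4,0)X 1/1
(4,3)O 0/1
(5,0)X 2/3
(5,1)O 1/3
(5,2)X 0/2
(6,0)X 1/2
(6,1)O 2/3
(6,2)O 1/3
(6,3)X 0/1
Sum over 16 agents: 0/2 + 0/1 + 0/2 + 0/1 + 0/1 + 1/1 + 1/3 + 1/1 + 0/1 + 2/3 + 1/3 + 0/2 + 1/2 + 2/3 + 1/3 + 0/1 = 29/6; mean = 29/6 ÷ 16 = 29/96 = 0.302083… → 0.302.

0.302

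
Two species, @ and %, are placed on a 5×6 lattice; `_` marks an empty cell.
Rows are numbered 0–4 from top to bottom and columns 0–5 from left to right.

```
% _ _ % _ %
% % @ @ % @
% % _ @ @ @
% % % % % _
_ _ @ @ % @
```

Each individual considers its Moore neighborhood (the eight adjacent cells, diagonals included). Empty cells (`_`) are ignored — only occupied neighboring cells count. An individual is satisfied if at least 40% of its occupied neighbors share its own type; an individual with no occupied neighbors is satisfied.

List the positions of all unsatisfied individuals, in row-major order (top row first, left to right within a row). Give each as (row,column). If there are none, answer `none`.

Row 0: (0,0)% 2/2 satisfied · (0,3)% 1/3 not · (0,5)% 1/2 satisfied
Row 1: (1,0)% 4/4 satisfied · (1,1)% 4/5 satisfied · (1,2)@ 2/5 satisfied · (1,3)@ 3/5 satisfied · (1,4)% 2/7 not · (1,5)@ 2/4 satisfied
Row 2: (2,0)% 5/5 satisfied · (2,1)% 6/7 satisfied · (2,3)@ 3/7 satisfied · (2,4)@ 4/7 satisfied · (2,5)@ 2/4 satisfied
Row 3: (3,0)% 3/3 satisfied · (3,1)% 4/5 satisfied · (3,2)% 3/6 satisfied · (3,3)% 3/7 satisfied · (3,4)% 2/7 not
Row 4: (4,2)@ 1/4 not · (4,3)@ 1/5 not · (4,4)% 2/4 satisfied · (4,5)@ 0/2 not

(0,3), (1,4), (3,4), (4,2), (4,3), (4,5)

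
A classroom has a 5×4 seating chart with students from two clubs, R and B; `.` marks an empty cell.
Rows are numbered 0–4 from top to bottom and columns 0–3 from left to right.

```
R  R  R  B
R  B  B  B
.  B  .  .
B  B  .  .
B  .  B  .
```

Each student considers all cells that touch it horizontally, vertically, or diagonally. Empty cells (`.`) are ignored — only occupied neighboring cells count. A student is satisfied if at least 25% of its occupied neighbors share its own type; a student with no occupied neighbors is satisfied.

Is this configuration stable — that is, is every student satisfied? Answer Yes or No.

No

(0,0)R 2/3 ✓
(0,1)R 3/5 ✓
(0,2)R 1/5 ✗
(0,3)B 2/3 ✓
(1,0)R 2/4 ✓
(1,1)B 2/6 ✓
(1,2)B 4/6 ✓
(1,3)B 2/3 ✓
(2,1)B 4/5 ✓
(3,0)B 3/3 ✓
(3,1)B 4/4 ✓
(4,0)B 2/2 ✓
(4,2)B 1/1 ✓
For instance (0,2) has only 1/5 same-type neighbors, below 1/4.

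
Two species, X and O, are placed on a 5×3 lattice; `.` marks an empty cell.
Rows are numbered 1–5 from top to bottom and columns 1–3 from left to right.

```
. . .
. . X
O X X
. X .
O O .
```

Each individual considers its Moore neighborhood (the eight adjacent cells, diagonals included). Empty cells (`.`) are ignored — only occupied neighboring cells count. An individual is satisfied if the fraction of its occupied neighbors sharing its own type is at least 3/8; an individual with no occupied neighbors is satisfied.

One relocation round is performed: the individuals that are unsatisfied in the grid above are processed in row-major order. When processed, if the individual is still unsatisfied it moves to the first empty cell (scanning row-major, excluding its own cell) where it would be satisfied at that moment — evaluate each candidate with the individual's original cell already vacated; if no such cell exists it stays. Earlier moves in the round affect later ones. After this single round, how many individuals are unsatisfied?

Initially unsatisfied (in order): (3,1).
  (3,1) → (1,1).
Resulting grid:
O . .
. . X
. X X
. X .
O O .
All satisfied now.

0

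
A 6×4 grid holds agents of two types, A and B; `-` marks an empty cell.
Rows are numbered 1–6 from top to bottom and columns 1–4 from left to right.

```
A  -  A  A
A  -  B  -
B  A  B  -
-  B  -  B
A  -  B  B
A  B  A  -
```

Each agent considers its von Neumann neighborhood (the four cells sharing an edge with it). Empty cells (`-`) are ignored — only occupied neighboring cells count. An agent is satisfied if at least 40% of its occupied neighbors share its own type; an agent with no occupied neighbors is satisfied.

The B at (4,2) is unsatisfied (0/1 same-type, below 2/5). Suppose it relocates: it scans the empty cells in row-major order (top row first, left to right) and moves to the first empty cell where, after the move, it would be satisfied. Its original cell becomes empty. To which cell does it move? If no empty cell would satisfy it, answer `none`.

Vacating (4,2). Empty cells in order:
  (1,2): 0/2 same-type → still unsatisfied.
  (2,2): 1/3 same-type → still unsatisfied.
  (2,4): 1/2 same-type → satisfied — stop here.

(2,4)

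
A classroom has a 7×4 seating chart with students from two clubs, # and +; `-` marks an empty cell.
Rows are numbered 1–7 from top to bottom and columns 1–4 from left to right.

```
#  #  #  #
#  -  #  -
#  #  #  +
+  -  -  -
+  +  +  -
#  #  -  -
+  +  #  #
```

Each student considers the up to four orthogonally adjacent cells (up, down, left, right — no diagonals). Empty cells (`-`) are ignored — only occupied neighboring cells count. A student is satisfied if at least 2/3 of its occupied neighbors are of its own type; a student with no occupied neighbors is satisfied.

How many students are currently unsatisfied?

Row 1: (1,1)# 2/2 satisfied · (1,2)# 2/2 satisfied · (1,3)# 3/3 satisfied · (1,4)# 1/1 satisfied
Row 2: (2,1)# 2/2 satisfied · (2,3)# 2/2 satisfied
Row 3: (3,1)# 2/3 satisfied · (3,2)# 2/2 satisfied · (3,3)# 2/3 satisfied · (3,4)+ 0/1 not
Row 4: (4,1)+ 1/2 not
Row 5: (5,1)+ 2/3 satisfied · (5,2)+ 2/3 satisfied · (5,3)+ 1/1 satisfied
Row 6: (6,1)# 1/3 not · (6,2)# 1/3 not
Row 7: (7,1)+ 1/2 not · (7,2)+ 1/3 not · (7,3)# 1/2 not · (7,4)# 1/1 satisfied
Unsatisfied: (3,4), (4,1), (6,1), (6,2), (7,1), (7,2), (7,3) — 7 in total.

7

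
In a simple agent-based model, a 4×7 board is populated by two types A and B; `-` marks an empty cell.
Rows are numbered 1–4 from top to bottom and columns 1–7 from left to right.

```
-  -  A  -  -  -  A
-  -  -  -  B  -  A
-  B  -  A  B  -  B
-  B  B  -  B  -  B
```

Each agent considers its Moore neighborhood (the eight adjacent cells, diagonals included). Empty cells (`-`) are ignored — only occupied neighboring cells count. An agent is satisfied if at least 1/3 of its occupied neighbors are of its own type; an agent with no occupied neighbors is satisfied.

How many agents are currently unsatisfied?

1

Row 1: (1,3)A 0/0 ok · (1,7)A 1/1 ok
Row 2: (2,5)B 1/2 ok · (2,7)A 1/2 ok
Row 3: (3,2)B 2/2 ok · (3,4)A 0/4 unhappy · (3,5)B 2/3 ok · (3,7)B 1/2 ok
Row 4: (4,2)B 2/2 ok · (4,3)B 2/3 ok · (4,5)B 1/2 ok · (4,7)B 1/1 ok
Unsatisfied: (3,4) — 1 in total.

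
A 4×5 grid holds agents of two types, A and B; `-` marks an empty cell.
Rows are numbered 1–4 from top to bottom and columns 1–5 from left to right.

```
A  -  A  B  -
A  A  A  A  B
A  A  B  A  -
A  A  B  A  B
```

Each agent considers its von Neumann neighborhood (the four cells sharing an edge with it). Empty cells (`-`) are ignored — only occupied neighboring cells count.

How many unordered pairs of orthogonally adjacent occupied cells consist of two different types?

9

Scan each occupied cell's neighbors to the right and below so each pair is counted once.
Row 1: A(1,1)–A(2,1)= A(1,3)–B(1,4)≠ A(1,3)–A(2,3)= B(1,4)–A(2,4)≠  → 2/4 unlike.
Row 2: A(2,1)–A(2,2)= A(2,1)–A(3,1)= A(2,2)–A(2,3)= A(2,2)–A(3,2)= A(2,3)–A(2,4)= A(2,3)–B(3,3)≠ A(2,4)–B(2,5)≠ A(2,4)–A(3,4)=  → 2/8 unlike.
Row 3: A(3,1)–A(3,2)= A(3,1)–A(4,1)= A(3,2)–B(3,3)≠ A(3,2)–A(4,2)= B(3,3)–A(3,4)≠ B(3,3)–B(4,3)= A(3,4)–A(4,4)=  → 2/7 unlike.
Row 4: A(4,1)–A(4,2)= A(4,2)–B(4,3)≠ B(4,3)–A(4,4)≠ A(4,4)–B(4,5)≠  → 3/4 unlike.
Total adjacent occupied pairs: 23; unlike-type pairs: 9.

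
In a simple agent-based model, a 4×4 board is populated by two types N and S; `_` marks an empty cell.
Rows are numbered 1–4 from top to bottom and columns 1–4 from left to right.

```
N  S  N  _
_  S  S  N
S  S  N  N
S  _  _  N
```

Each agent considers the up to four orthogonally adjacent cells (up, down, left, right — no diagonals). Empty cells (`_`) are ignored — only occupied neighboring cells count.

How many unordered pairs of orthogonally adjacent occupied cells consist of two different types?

Scan each occupied cell's neighbors to the right and below so each pair is counted once.
From row 1: 3 unlike of 4 pairs (running 3/4).
From row 2: 2 unlike of 5 pairs (running 5/9).
From row 3: 1 unlike of 5 pairs (running 6/14).
Total adjacent occupied pairs: 14; unlike-type pairs: 6.

6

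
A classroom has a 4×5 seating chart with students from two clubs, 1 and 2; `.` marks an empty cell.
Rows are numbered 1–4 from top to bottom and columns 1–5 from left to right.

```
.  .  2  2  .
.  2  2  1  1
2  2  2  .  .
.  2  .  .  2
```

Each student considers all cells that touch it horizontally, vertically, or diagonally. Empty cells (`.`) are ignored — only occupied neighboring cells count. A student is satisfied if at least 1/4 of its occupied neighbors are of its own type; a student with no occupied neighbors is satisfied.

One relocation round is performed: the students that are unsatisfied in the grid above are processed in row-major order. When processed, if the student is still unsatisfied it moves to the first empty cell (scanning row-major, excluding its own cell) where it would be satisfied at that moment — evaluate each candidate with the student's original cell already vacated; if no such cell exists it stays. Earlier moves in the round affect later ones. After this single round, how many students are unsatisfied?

Initially unsatisfied (in order): (2,4).
  (2,4) → (1,5).
Resulting grid:
. . 2 2 1
. 2 2 . 1
2 2 2 . .
. 2 . . 2
All satisfied now.

0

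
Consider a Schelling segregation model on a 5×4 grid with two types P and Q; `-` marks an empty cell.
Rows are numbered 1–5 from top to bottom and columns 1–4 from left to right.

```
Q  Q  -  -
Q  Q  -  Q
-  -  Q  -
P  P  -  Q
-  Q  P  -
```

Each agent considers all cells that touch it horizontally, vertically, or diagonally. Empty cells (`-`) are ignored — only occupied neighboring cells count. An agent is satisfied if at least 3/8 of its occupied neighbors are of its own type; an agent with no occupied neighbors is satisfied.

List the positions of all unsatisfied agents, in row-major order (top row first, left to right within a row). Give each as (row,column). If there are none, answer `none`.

Row 1: (1,1)Q 3/3 ✓ · (1,2)Q 3/3 ✓
Row 2: (2,1)Q 3/3 ✓ · (2,2)Q 4/4 ✓ · (2,4)Q 1/1 ✓
Row 3: (3,3)Q 3/4 ✓
Row 4: (4,1)P 1/2 ✓ · (4,2)P 2/4 ✓ · (4,4)Q 1/2 ✓
Row 5: (5,2)Q 0/3 ✗ · (5,3)P 1/3 ✗

(5,2), (5,3)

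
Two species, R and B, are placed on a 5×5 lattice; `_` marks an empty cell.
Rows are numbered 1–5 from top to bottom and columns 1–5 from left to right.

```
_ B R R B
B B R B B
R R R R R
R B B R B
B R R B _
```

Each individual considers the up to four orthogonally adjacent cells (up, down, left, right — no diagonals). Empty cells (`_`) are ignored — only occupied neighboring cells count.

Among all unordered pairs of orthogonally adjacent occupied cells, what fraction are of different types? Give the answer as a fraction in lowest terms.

7/12

Scan each occupied cell's neighbors to the right and below so each pair is counted once.
Row 1: B(1,2)–R(1,3)≠ B(1,2)–B(2,2)= R(1,3)–R(1,4)= R(1,3)–R(2,3)= R(1,4)–B(1,5)≠ R(1,4)–B(2,4)≠ B(1,5)–B(2,5)=  → 3/7 unlike.
Row 2: B(2,1)–B(2,2)= B(2,1)–R(3,1)≠ B(2,2)–R(2,3)≠ B(2,2)–R(3,2)≠ R(2,3)–B(2,4)≠ R(2,3)–R(3,3)= B(2,4)–B(2,5)= B(2,4)–R(3,4)≠ B(2,5)–R(3,5)≠  → 6/9 unlike.
Row 3: R(3,1)–R(3,2)= R(3,1)–R(4,1)= R(3,2)–R(3,3)= R(3,2)–B(4,2)≠ R(3,3)–R(3,4)= R(3,3)–B(4,3)≠ R(3,4)–R(3,5)= R(3,4)–R(4,4)= R(3,5)–B(4,5)≠  → 3/9 unlike.
Row 4: R(4,1)–B(4,2)≠ R(4,1)–B(5,1)≠ B(4,2)–B(4,3)= B(4,2)–R(5,2)≠ B(4,3)–R(4,4)≠ B(4,3)–R(5,3)≠ R(4,4)–B(4,5)≠ R(4,4)–B(5,4)≠  → 7/8 unlike.
Row 5: B(5,1)–R(5,2)≠ R(5,2)–R(5,3)= R(5,3)–B(5,4)≠  → 2/3 unlike.
Total adjacent occupied pairs: 36; unlike-type pairs: 21.
21/36 reduces to 7/12.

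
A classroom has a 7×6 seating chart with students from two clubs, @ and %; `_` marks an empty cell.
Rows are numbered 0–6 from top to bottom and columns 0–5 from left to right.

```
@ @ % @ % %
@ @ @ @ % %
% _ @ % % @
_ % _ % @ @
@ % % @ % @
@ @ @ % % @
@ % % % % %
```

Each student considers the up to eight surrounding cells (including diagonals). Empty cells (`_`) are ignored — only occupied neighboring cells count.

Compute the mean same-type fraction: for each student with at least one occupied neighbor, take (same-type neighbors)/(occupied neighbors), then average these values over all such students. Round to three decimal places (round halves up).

Row 0: (0,0)@ 3/3 · (0,1)@ 4/5 · (0,2)% 0/5 · (0,3)@ 2/5 · (0,4)% 3/5 · (0,5)% 3/3
Row 1: (1,0)@ 3/4 · (1,1)@ 5/7 · (1,2)@ 5/7 · (1,3)@ 3/8 · (1,4)% 5/8 · (1,5)% 4/5
Row 2: (2,0)% 1/3 · (2,2)@ 3/6 · (2,3)% 3/7 · (2,4)% 4/8 · (2,5)@ 2/5
Row 3: (3,1)% 3/5 · (3,3)% 4/7 · (3,4)@ 4/8 · (3,5)@ 3/5
Row 4: (4,0)@ 2/4 · (4,1)% 2/6 · (4,2)% 4/7 · (4,3)@ 2/7 · (4,4)% 3/8 · (4,5)@ 3/5
Row 5: (5,0)@ 3/5 · (5,1)@ 4/8 · (5,2)@ 2/8 · (5,3)% 6/8 · (5,4)% 5/8 · (5,5)@ 1/5
Row 6: (6,0)@ 2/3 · (6,1)% 1/5 · (6,2)% 3/5 · (6,3)% 4/5 · (6,4)% 4/5 · (6,5)% 2/3
Sum over 39 students: 3/3 + 4/5 + 0/5 + 2/5 + 3/5 + 3/3 + 3/4 + 5/7 + 5/7 + 3/8 + 5/8 + 4/5 + 1/3 + 3/6 + 3/7 + 4/8 + 2/5 + 3/5 + 4/7 + 4/8 + 3/5 + 2/4 + 2/6 + 4/7 + 2/7 + 3/8 + 3/5 + 3/5 + 4/8 + 2/8 + 6/8 + 5/8 + 1/5 + 2/3 + 1/5 + 3/5 + 4/5 + 4/5 + 2/3 = 603/28; mean = 603/28 ÷ 39 = 201/364 = 0.552197… → 0.552.

0.552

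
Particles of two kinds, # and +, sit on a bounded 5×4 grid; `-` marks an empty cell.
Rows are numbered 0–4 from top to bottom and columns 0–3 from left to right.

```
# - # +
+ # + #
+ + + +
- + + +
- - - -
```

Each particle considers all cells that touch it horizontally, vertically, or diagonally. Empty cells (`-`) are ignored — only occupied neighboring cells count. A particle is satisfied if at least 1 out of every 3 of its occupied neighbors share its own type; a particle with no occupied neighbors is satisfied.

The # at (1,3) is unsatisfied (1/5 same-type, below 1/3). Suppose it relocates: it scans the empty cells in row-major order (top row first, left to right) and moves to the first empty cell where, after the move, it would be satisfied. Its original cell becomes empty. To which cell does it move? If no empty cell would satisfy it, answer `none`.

(0,1)

Vacating (1,3). Empty cells in order:
  (0,1): 3/5 same-type → satisfied — stop here.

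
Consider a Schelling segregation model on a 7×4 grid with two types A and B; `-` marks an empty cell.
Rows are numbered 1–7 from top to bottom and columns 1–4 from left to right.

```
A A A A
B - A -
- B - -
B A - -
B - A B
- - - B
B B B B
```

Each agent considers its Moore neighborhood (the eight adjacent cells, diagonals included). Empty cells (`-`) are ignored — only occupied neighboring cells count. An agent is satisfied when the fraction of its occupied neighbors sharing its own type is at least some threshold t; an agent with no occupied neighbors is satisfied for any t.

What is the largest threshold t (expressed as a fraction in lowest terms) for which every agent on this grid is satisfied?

1/4

Row 1: (1,1)A 1/2 · (1,2)A 3/4 · (1,3)A 3/3 · (1,4)A 2/2
Row 2: (2,1)B 1/3 · (2,3)A 3/4
Row 3: (3,2)B 2/4
Row 4: (4,1)B 2/3 · (4,2)A 1/4
Row 5: (5,1)B 1/2 · (5,3)A 1/3 · (5,4)B 1/2
Row 6: (6,4)B 3/4
Row 7: (7,1)B 1/1 · (7,2)B 2/2 · (7,3)B 3/3 · (7,4)B 2/2
The smallest same-type fraction is 1/4 at (4,2), which reduces to 1/4. Any threshold above that leaves this agent unsatisfied.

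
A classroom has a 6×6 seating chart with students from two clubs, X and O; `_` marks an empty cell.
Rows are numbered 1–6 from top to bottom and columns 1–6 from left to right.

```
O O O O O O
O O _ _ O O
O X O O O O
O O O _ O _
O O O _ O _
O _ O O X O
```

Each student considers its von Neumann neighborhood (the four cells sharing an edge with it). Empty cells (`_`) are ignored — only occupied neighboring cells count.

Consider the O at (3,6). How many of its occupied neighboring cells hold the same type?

Occupied neighbors of (3,6): (2,6)=O, (3,5)=O.
Same type (O): 2 of 2.

2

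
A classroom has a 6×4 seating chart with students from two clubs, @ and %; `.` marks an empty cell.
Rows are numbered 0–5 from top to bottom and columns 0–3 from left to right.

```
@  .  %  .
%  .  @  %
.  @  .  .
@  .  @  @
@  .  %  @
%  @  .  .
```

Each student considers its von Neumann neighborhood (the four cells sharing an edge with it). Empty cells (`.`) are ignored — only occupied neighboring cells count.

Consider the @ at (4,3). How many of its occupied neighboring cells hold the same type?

Occupied neighbors of (4,3): (3,3)=@, (4,2)=%.
Same type (@): 1 of 2.

1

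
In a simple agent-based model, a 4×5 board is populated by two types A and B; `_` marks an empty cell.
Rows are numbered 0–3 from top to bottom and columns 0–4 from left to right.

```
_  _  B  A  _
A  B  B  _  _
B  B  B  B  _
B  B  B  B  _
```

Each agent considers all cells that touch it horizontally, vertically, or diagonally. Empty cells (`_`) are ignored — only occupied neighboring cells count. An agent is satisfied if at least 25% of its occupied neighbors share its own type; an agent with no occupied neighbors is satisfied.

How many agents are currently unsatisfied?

2

Row 0: (0,2)B 2/3 ✓ · (0,3)A 0/2 ✗
Row 1: (1,0)A 0/3 ✗ · (1,1)B 5/6 ✓ · (1,2)B 5/6 ✓
Row 2: (2,0)B 4/5 ✓ · (2,1)B 7/8 ✓ · (2,2)B 7/7 ✓ · (2,3)B 4/4 ✓
Row 3: (3,0)B 3/3 ✓ · (3,1)B 5/5 ✓ · (3,2)B 5/5 ✓ · (3,3)B 3/3 ✓
Unsatisfied: (0,3), (1,0) — 2 in total.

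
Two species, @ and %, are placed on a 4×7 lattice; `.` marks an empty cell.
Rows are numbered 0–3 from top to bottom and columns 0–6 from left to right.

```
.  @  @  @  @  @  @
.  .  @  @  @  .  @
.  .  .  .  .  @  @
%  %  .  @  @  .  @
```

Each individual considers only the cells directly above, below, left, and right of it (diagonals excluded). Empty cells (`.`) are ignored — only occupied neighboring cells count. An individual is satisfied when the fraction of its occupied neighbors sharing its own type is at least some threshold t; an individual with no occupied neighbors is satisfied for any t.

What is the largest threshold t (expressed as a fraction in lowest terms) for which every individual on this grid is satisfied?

1/1

Row 0: (0,1)@ 1/1 · (0,2)@ 3/3 · (0,3)@ 3/3 · (0,4)@ 3/3 · (0,5)@ 2/2 · (0,6)@ 2/2
Row 1: (1,2)@ 2/2 · (1,3)@ 3/3 · (1,4)@ 2/2 · (1,6)@ 2/2
Row 2: (2,5)@ 1/1 · (2,6)@ 3/3
Row 3: (3,0)% 1/1 · (3,1)% 1/1 · (3,3)@ 1/1 · (3,4)@ 1/1 · (3,6)@ 1/1
The smallest same-type fraction is 1/1 at (0,1), which reduces to 1/1. Any threshold above that leaves this individual unsatisfied.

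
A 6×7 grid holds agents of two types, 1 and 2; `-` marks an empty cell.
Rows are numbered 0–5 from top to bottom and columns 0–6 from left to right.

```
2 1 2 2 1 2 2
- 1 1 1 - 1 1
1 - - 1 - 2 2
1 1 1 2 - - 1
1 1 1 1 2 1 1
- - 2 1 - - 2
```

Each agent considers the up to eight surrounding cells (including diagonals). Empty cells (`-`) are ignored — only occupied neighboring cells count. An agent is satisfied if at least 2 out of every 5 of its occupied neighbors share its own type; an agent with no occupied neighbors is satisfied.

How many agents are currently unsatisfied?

Row 0: (0,0)2 0/2 unhappy · (0,1)1 2/4 ok · (0,2)2 1/5 unhappy · (0,3)2 1/4 unhappy · (0,4)1 2/4 ok · (0,5)2 1/4 unhappy · (0,6)2 1/3 unhappy
Row 1: (1,1)1 3/5 ok · (1,2)1 4/6 ok · (1,3)1 3/5 ok · (1,5)1 2/6 unhappy · (1,6)1 1/5 unhappy
Row 2: (2,0)1 3/3 ok · (2,3)1 3/4 ok · (2,5)2 1/4 unhappy · (2,6)2 1/4 unhappy
Row 3: (3,0)1 4/4 ok · (3,1)1 6/6 ok · (3,2)1 5/6 ok · (3,3)2 1/5 unhappy · (3,6)1 2/4 ok
Row 4: (4,0)1 3/3 ok · (4,1)1 5/6 ok · (4,2)1 5/7 ok · (4,3)1 3/6 ok · (4,4)2 1/4 unhappy · (4,5)1 2/4 ok · (4,6)1 2/3 ok
Row 5: (5,2)2 0/4 unhappy · (5,3)1 2/4 ok · (5,6)2 0/2 unhappy
Unsatisfied: (0,0), (0,2), (0,3), (0,5), (0,6), (1,5), (1,6), (2,5), (2,6), (3,3), (4,4), (5,2), (5,6) — 13 in total.

13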